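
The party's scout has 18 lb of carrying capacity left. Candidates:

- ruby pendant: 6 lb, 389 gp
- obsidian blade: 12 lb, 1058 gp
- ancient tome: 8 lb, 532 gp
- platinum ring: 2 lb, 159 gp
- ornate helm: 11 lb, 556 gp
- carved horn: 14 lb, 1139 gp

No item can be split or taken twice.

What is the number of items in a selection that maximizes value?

2

The maximum value within 18 lb is 1447.
For example ruby pendant + obsidian blade achieves it, using 18 lb.
Any selection reaching 1447 contains exactly 2 items.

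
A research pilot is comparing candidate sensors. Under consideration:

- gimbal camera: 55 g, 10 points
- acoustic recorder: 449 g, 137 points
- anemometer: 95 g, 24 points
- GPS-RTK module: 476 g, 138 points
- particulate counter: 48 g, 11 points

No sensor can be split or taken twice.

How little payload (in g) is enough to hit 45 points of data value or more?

198

Look for the lowest-payload combination reaching 45.
gimbal camera + anemometer + particulate counter reaches 45 using 198 g.
Below 198 g the best achievable stays under 45.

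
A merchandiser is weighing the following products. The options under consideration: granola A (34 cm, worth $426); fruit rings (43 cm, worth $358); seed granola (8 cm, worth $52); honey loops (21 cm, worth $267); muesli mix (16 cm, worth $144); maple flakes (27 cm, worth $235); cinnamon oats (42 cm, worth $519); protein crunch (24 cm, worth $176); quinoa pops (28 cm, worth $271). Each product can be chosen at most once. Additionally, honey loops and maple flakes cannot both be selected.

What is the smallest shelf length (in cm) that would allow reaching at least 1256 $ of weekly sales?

105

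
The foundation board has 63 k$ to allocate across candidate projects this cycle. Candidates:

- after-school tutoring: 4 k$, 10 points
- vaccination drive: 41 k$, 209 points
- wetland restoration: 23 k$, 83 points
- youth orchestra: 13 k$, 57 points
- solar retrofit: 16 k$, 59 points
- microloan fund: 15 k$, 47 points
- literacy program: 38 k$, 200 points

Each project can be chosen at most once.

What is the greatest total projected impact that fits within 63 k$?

283

Ranking by ratio (projected impact/k$): literacy program 5.26, vaccination drive 5.10, youth orchestra 4.38, solar retrofit 3.69.
Greedy by ratio would take after-school tutoring + youth orchestra + literacy program: 55 k$ used, total 267.
Replace after-school tutoring and youth orchestra with wetland restoration: the trade gains 16 net, giving 283 at 61 k$.
Runner-up after-school tutoring + vaccination drive + solar retrofit tops out at 278.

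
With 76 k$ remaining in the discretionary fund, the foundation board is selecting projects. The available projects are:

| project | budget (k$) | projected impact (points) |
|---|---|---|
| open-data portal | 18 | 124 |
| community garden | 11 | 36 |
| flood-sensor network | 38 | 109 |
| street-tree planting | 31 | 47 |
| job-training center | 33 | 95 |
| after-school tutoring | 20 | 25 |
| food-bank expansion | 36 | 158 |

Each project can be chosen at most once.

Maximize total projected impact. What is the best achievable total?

318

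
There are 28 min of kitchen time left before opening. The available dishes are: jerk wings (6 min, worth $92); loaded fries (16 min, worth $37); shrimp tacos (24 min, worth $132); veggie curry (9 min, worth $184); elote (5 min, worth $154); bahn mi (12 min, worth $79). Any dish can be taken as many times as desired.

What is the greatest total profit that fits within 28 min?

Taking 5×elote: 25 min used, 770 in profit.
No other feasible combination exceeds 770.

770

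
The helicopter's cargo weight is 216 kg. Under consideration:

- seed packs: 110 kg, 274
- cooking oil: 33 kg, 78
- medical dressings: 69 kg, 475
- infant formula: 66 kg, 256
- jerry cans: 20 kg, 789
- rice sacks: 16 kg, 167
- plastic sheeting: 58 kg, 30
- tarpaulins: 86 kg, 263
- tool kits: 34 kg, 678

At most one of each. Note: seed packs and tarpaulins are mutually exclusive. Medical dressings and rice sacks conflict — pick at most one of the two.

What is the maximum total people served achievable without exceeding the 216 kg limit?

2205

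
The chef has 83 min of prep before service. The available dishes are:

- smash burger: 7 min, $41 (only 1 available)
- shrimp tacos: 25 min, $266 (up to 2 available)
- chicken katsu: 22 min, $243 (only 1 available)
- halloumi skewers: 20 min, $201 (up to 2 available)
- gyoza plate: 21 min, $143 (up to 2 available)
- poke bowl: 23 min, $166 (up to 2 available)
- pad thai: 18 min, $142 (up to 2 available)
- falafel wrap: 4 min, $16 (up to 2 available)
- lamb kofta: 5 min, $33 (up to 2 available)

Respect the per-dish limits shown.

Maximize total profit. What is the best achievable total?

Taking 2×shrimp tacos + chicken katsu + 2×lamb kofta: 82 min used, 841 in profit.
Nothing else within 83 min beats 841.

841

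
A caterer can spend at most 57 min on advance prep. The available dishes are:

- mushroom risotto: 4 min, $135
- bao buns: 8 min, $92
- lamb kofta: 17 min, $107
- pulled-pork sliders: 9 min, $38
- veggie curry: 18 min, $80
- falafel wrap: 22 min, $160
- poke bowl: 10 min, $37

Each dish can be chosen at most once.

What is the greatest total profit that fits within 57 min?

Taking mushroom risotto + bao buns + lamb kofta + falafel wrap: 51 min used, 494 in profit.

494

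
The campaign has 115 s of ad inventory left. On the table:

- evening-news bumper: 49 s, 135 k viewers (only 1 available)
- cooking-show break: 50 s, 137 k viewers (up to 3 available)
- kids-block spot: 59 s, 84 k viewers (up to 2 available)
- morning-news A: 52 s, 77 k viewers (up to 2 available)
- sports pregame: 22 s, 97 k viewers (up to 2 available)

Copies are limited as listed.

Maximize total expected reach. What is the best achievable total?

331

By expected reach per s: sports pregame 4.41, evening-news bumper 2.76, cooking-show break 2.74 lead.
The ratio heuristic lands on evening-news bumper + 2×sports pregame (329) but leaves 22 s idle.
The 49 s tied up in evening-news bumper is better spent on cooking-show break — total rises to 331 (94 s).
The spare 21 s is too small for any remaining spot, and no exchange beats 331.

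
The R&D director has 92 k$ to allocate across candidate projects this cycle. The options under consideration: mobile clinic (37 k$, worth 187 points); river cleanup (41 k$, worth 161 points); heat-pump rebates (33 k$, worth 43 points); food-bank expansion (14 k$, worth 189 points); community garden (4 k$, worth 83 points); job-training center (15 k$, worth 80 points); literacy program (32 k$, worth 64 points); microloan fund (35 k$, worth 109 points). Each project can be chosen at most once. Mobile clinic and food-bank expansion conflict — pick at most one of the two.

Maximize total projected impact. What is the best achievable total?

513

By projected impact per k$: community garden 20.75, food-bank expansion 13.50, job-training center 5.33 lead.
River cleanup + food-bank expansion + community garden + job-training center uses 74 of the 92 k$ and totals 513.
The closest alternative, river cleanup + food-bank expansion + community garden + literacy program, reaches only 497.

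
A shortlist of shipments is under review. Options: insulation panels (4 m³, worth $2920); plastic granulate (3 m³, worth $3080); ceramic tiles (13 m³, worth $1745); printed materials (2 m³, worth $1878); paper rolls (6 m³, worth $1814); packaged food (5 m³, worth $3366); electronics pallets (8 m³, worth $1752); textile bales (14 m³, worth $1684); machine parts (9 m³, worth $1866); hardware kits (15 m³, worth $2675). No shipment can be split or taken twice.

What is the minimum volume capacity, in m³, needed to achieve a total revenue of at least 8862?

12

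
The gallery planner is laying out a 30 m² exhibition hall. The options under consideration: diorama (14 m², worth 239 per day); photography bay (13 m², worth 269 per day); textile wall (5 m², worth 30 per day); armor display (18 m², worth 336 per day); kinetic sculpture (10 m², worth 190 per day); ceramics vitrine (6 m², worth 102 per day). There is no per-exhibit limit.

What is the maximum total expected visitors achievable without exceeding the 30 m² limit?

By expected visitors per m²: photography bay 20.69, kinetic sculpture 19.00, armor display 18.67 lead.
Greedy by ratio would take 2×photography bay: 26 m² used, total 538.
Replace 2×photography bay with 3×kinetic sculpture: the trade gains 32 net, giving 570 at 30 m².
Every other selection either busts 30 m² or fails to beat 570.

570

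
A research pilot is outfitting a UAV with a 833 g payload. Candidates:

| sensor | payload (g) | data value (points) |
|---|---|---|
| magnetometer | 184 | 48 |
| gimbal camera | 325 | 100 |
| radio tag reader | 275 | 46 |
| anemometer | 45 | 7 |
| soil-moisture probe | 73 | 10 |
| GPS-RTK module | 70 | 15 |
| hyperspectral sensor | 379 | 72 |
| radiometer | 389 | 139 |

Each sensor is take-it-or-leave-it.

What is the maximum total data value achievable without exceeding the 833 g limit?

Gimbal camera + anemometer + GPS-RTK module + radiometer uses 829 of the 833 g and totals 261.
An exhaustive check of the 256 subsets confirms 261.

261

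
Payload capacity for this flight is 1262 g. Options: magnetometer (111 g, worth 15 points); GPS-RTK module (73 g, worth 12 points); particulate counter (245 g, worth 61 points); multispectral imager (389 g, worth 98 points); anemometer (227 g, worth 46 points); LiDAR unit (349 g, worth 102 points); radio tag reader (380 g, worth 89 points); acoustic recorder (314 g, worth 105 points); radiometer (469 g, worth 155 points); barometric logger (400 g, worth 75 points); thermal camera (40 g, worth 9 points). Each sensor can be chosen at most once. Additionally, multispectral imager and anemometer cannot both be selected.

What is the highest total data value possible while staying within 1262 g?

Taking GPS-RTK module + LiDAR unit + acoustic recorder + radiometer + thermal camera: 1245 g used, 383 in data value.
The closest alternative, magnetometer + LiDAR unit + acoustic recorder + radiometer, reaches only 377.

383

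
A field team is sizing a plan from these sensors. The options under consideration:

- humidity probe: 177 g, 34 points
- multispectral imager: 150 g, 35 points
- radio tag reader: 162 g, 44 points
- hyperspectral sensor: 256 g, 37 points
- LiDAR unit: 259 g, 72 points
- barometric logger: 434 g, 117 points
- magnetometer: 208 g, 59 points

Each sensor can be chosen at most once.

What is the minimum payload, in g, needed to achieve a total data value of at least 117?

Need the lightest bundle worth ≥ 117.
Taking barometric logger gives 117 (≥ 117) for 434 g.
Below 434 g the best achievable stays under 117.

434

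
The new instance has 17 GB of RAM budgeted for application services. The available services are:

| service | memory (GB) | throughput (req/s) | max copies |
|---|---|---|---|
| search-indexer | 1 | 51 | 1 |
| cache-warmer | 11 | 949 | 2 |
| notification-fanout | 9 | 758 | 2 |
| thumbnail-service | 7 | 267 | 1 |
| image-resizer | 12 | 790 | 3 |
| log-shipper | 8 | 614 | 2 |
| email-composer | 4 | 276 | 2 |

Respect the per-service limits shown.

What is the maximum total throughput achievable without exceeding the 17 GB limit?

1372

Greedy by ratio would take search-indexer + cache-warmer + email-composer: 16 GB used, total 1276.
Reworking the packing: notification-fanout + log-shipper uses 17 GB and improves the total to 1372.
That's the maximum — no swap from here does better than 1372.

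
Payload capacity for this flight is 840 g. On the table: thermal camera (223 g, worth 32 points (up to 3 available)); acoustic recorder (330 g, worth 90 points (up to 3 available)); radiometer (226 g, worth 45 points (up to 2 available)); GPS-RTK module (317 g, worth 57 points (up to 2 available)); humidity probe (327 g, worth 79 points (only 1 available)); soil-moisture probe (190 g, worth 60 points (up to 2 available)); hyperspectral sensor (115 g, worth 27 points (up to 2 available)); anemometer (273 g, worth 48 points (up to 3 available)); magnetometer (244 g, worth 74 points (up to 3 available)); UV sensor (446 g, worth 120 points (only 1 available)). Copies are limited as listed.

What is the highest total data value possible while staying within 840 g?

Taking the top-ratio sensors first gives 2×soil-moisture probe + hyperspectral sensor + magnetometer for 221 (739 g).
Dropping hyperspectral sensor and magnetometer frees 359 g; slotting in UV sensor (446 g) lifts the total to 240 at 826 g.

240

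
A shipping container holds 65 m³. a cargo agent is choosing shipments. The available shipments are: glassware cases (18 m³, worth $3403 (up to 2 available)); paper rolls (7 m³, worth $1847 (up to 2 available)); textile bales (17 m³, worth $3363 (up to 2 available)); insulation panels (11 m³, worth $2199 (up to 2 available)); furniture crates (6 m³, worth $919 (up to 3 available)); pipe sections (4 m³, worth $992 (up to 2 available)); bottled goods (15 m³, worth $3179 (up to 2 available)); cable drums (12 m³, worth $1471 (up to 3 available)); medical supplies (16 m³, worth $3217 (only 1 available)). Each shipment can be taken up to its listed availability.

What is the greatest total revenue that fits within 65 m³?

14419

A density-first pass picks 2×paper rolls + insulation panels + 2×pipe sections + 2×bottled goods — 14235 at 63 m³.
The 15 m³ tied up in bottled goods is better spent on textile bales — total rises to 14419 (65 m³).
Nothing else within 65 m³ beats 14419.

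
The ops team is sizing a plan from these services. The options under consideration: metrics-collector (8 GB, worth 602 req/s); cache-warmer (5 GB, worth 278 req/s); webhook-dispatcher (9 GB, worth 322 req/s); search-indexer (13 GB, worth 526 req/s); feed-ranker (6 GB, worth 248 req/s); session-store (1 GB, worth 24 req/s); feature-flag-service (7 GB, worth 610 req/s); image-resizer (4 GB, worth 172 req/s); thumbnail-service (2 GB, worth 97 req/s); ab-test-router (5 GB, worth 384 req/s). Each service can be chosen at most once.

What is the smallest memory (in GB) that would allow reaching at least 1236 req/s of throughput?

16

Look for the lowest-memory combination reaching 1236.
metrics-collector + session-store + feature-flag-service: 1236 throughput at 16 GB.
No combination under 16 GB hits 1236.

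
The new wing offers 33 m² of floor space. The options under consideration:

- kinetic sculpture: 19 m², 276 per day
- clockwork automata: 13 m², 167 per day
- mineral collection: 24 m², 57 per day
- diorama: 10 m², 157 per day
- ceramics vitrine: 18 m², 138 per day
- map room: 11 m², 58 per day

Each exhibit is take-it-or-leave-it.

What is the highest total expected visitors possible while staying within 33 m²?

443

Taking the top-ratio exhibits first gives kinetic sculpture + diorama for 433 (29 m²).
Replace diorama with clockwork automata: the trade gains 10 net, giving 443 at 32 m².
The closest alternative, kinetic sculpture + diorama, reaches only 433.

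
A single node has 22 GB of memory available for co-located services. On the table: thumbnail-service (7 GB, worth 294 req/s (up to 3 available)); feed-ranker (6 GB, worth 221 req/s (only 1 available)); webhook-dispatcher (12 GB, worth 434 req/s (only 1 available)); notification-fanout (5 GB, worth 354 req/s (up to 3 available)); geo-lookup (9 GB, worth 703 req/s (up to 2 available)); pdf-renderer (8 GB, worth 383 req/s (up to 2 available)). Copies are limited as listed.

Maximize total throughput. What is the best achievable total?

1440

Density check — geo-lookup 78.11, notification-fanout 70.80, pdf-renderer 47.88 are the best per GB.
Taking the top-ratio services first gives 2×geo-lookup for 1406 (18 GB).
Dropping geo-lookup frees 9 GB; slotting in notification-fanout + pdf-renderer (13 GB) lifts the total to 1440 at 22 GB.
No other feasible combination exceeds 1440.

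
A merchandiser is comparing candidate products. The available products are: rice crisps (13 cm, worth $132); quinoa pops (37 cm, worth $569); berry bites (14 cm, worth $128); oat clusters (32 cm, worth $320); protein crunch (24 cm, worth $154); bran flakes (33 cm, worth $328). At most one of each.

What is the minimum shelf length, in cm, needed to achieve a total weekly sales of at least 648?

Look for the lowest-shelf combination reaching 648.
rice crisps + quinoa pops: 701 weekly sales at 50 cm.
Below 50 cm the best achievable stays under 648.

50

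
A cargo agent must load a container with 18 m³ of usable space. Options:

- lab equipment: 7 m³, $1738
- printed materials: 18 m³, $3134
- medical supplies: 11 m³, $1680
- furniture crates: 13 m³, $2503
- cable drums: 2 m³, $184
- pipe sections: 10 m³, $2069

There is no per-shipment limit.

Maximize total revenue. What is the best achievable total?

3844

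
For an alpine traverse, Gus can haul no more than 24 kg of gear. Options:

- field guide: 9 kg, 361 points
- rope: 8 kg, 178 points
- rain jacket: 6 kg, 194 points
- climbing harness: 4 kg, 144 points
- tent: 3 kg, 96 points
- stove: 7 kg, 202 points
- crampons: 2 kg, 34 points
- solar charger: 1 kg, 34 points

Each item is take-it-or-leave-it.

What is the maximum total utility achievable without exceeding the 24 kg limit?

837

The ratio heuristic lands on field guide + rain jacket + climbing harness + tent + solar charger (829) but leaves 1 kg idle.
The 6 kg tied up in rain jacket is better spent on stove — total rises to 837 (24 kg).
Nothing else within 24 kg beats 837.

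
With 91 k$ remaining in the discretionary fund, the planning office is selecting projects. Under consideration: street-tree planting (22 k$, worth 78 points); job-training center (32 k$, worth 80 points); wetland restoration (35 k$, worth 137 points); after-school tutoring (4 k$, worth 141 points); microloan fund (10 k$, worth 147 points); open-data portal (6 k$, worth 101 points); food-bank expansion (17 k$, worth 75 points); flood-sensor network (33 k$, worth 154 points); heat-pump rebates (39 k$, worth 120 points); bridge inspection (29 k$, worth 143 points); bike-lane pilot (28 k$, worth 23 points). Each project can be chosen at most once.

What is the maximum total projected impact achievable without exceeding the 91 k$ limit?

After-school tutoring + microloan fund + open-data portal + flood-sensor network + bridge inspection uses 82 of the 91 k$ and totals 686.
Nothing else within 91 k$ beats 686.

686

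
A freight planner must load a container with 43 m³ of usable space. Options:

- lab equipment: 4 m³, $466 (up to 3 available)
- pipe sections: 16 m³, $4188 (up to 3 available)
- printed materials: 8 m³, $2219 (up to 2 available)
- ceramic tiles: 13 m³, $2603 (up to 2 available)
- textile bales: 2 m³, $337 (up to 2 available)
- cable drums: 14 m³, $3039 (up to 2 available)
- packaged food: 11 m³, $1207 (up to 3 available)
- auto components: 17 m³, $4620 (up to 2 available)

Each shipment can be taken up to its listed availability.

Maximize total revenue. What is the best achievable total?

Filling by ratio: lab equipment + 2×printed materials + 2×textile bales + auto components for 10198, with 2 m³ left unused.
Replace lab equipment and printed materials and 2×textile bales with auto components: the trade gains 1261 net, giving 11459 at 42 m³.

11459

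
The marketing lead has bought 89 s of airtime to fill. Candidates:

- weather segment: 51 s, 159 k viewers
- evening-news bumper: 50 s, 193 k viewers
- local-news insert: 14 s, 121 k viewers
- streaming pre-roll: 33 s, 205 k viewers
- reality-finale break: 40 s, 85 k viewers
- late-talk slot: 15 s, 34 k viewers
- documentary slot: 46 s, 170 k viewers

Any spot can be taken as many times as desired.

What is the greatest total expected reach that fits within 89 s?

By expected reach per s: local-news insert 8.64, streaming pre-roll 6.21, evening-news bumper 3.86 lead.
6×local-news insert uses 84 of the 89 s and totals 726.
That's the maximum — no swap from here does better than 726.

726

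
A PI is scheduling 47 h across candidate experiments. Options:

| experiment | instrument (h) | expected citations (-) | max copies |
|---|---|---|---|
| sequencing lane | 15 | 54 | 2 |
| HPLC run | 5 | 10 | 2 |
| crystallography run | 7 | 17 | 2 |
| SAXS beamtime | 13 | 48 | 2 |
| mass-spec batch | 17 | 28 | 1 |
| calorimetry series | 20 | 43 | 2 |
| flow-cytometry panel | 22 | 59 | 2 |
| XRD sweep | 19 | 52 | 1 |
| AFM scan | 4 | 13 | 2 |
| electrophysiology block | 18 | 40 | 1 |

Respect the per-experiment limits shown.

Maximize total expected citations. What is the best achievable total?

A density-first pass picks sequencing lane + 2×SAXS beamtime + AFM scan — 163 at 45 h.
Replace SAXS beamtime with sequencing lane: the trade gains 6 net, giving 169 at 47 h.

169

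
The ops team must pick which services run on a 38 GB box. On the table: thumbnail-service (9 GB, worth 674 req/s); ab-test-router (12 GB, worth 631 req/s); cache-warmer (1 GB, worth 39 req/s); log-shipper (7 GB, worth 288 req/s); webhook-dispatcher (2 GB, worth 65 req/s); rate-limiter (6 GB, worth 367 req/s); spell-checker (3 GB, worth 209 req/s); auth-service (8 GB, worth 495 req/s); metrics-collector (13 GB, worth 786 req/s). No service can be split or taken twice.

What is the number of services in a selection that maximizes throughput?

5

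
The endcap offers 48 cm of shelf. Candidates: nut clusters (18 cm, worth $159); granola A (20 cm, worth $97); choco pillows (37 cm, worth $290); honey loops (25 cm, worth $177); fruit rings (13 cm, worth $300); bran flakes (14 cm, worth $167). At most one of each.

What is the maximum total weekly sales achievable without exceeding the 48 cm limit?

Ranking by ratio (weekly sales/cm): fruit rings 23.08, bran flakes 11.93, nut clusters 8.83.
Best packing: nut clusters + fruit rings + bran flakes — 45 cm, 626 total.
The spare 3 cm is too small for any remaining product, and no exchange beats 626.

626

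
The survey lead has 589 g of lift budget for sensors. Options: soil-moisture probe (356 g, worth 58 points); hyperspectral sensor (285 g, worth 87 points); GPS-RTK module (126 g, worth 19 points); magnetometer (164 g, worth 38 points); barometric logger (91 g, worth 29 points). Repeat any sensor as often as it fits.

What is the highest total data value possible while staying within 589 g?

174

By data value per g: barometric logger 0.32, hyperspectral sensor 0.31, magnetometer 0.23 lead.
Taking 2×hyperspectral sensor: 570 g used, 174 in data value.
The spare 19 g is too small for any remaining sensor, and no exchange beats 174.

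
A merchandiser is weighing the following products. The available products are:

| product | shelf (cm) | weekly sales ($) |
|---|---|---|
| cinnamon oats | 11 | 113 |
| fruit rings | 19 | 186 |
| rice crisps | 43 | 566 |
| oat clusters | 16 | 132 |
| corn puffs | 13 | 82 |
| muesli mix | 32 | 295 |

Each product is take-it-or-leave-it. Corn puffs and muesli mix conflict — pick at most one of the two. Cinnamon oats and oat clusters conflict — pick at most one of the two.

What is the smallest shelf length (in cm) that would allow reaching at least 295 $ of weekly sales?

30

Look for the lowest-shelf combination reaching 295.
Taking cinnamon oats + fruit rings gives 299 (≥ 295) for 30 cm.
Below 30 cm the best achievable stays under 295.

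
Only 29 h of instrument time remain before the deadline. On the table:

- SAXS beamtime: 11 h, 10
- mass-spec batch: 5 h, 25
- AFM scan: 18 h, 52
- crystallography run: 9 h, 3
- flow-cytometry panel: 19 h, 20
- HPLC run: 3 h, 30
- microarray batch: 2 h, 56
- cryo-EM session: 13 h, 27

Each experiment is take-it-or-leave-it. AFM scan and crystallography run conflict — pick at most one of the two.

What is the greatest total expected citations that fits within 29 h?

163

Ranking by ratio (expected citations/h): microarray batch 28.00, HPLC run 10.00, mass-spec batch 5.00, AFM scan 2.89.
Mass-spec batch + AFM scan + HPLC run + microarray batch uses 28 of the 29 h and totals 163.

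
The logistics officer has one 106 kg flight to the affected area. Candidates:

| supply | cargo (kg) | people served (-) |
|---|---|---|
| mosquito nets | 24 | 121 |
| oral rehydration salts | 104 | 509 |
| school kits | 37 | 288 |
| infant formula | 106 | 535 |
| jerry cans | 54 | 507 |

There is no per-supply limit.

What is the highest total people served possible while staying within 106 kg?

795

School kits + jerry cans uses 91 of the 106 kg and totals 795.
Nothing else within 106 kg beats 795.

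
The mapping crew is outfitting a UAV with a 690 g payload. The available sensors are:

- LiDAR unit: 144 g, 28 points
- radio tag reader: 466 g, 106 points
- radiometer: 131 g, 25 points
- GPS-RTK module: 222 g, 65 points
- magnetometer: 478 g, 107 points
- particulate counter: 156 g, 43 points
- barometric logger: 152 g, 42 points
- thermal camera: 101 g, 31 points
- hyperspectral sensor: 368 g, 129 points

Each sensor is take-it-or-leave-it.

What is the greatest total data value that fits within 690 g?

214

The ratio heuristic lands on barometric logger + thermal camera + hyperspectral sensor (202) but leaves 69 g idle.
The 101 g tied up in thermal camera is better spent on particulate counter — total rises to 214 (676 g).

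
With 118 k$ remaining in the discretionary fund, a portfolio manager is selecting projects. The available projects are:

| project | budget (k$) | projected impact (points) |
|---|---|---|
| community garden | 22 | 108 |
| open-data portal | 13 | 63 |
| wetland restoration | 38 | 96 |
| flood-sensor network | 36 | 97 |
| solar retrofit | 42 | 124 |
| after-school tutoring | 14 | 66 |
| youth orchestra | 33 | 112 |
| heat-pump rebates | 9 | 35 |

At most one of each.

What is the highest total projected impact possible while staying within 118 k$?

446

Greedy by ratio would take community garden + open-data portal + after-school tutoring + youth orchestra + heat-pump rebates: 91 k$ used, total 384.
Replace heat-pump rebates with flood-sensor network: the trade gains 62 net, giving 446 at 118 k$.
Next best is community garden + flood-sensor network + after-school tutoring + youth orchestra + heat-pump rebates at 418 (114 k$) — short by 28.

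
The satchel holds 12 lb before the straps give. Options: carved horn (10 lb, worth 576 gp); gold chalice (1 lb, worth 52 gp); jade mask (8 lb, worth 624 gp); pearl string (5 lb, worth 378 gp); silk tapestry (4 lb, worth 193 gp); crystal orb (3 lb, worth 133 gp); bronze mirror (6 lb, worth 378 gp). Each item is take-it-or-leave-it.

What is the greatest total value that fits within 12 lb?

817

A density-first pass picks gold chalice + jade mask + crystal orb — 809 at 12 lb.
Dropping gold chalice and crystal orb frees 4 lb; slotting in silk tapestry (4 lb) lifts the total to 817 at 12 lb.
Next best is gold chalice + jade mask + crystal orb at 809 (12 lb) — short by 8.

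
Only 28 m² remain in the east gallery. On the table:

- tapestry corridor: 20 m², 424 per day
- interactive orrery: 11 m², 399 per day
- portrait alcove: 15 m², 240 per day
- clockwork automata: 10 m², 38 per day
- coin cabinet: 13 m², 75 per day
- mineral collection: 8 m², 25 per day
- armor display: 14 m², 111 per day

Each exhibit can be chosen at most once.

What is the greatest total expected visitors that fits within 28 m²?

Density check — interactive orrery 36.27, tapestry corridor 21.20, portrait alcove 16.00 are the best per m².
Interactive orrery + portrait alcove uses 26 of the 28 m² and totals 639.
No other feasible combination exceeds 639.

639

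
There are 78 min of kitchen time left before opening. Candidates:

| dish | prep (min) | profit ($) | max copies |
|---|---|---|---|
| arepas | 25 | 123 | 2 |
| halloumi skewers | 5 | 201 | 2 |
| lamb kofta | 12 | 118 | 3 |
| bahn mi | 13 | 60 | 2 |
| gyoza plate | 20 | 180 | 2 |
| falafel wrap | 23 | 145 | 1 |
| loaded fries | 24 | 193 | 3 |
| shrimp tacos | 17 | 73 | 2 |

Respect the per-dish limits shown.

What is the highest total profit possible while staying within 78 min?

1011

Ranking by ratio (profit/min): halloumi skewers 40.20, lamb kofta 9.83, gyoza plate 9.00.
Greedy by ratio would take 2×halloumi skewers + 3×lamb kofta + gyoza plate: 66 min used, total 936.
Replace lamb kofta with loaded fries: the trade gains 75 net, giving 1011 at 78 min.
No other feasible combination exceeds 1011.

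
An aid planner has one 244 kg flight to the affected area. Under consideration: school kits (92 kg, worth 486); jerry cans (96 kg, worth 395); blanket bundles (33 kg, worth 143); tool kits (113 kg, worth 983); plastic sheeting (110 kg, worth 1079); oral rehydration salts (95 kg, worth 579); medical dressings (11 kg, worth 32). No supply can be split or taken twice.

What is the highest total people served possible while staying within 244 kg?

2094

The ratio ordering already packs tightly: tool kits + plastic sheeting + medical dressings, 234 kg, 2094.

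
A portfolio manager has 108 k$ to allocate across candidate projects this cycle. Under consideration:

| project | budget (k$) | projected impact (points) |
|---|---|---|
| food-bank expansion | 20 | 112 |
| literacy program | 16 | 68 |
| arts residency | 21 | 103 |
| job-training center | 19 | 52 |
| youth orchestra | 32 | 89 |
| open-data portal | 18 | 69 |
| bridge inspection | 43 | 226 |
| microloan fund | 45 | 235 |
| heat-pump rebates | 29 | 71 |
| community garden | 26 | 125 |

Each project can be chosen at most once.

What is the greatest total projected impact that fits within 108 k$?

Density check — food-bank expansion 5.60, bridge inspection 5.26, microloan fund 5.22 are the best per k$.
Taking food-bank expansion + bridge inspection + microloan fund: 108 k$ used, 573 in projected impact.

573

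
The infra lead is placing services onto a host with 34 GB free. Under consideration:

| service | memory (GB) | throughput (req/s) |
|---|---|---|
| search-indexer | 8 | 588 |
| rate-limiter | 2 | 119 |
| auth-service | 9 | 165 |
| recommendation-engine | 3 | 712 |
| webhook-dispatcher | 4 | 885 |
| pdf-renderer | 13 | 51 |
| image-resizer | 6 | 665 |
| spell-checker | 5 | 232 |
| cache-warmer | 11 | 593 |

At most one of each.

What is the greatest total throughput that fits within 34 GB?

Density check — recommendation-engine 237.33, webhook-dispatcher 221.25, image-resizer 110.83, search-indexer 73.50 are the best per GB.
Best packing: search-indexer + rate-limiter + recommendation-engine + webhook-dispatcher + image-resizer + cache-warmer — 34 GB, 3562 total.
Runner-up search-indexer + recommendation-engine + webhook-dispatcher + image-resizer + cache-warmer tops out at 3443.

3562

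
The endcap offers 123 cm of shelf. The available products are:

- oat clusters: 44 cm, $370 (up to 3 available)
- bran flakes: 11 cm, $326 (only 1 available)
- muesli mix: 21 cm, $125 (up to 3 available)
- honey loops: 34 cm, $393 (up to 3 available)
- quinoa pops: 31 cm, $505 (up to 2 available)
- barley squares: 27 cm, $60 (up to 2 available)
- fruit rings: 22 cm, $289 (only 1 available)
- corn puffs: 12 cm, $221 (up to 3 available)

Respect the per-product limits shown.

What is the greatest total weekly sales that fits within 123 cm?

By weekly sales per cm: bran flakes 29.64, corn puffs 18.42, quinoa pops 16.29, fruit rings 13.14 lead.
Taking the top-ratio products first gives bran flakes + 2×quinoa pops + 3×corn puffs for 1999 (109 cm).
Replace corn puffs with fruit rings: the trade gains 68 net, giving 2067 at 119 cm.
No other feasible combination exceeds 2067.

2067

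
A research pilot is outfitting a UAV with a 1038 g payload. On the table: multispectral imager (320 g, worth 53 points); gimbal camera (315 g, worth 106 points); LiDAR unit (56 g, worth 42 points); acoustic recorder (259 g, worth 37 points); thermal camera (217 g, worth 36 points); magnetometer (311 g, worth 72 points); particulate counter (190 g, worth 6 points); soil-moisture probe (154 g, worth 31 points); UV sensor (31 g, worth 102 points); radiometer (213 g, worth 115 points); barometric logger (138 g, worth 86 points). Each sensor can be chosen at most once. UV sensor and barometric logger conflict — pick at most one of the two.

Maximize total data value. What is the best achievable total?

By data value per g: UV sensor 3.29, LiDAR unit 0.75, barometric logger 0.62 lead.
Taking gimbal camera + LiDAR unit + magnetometer + UV sensor + radiometer: 926 g used, 437 in data value.
Nothing else feasible within 1038 g beats 437.

437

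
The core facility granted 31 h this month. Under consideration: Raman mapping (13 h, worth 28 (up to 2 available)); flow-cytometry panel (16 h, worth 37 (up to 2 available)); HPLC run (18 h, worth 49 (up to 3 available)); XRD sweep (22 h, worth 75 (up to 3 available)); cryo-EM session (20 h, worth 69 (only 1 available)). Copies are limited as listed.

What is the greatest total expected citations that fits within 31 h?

The ratio heuristic lands on cryo-EM session (69) but leaves 11 h idle.
Replace cryo-EM session with Raman mapping + HPLC run: the trade gains 8 net, giving 77 at 31 h.

77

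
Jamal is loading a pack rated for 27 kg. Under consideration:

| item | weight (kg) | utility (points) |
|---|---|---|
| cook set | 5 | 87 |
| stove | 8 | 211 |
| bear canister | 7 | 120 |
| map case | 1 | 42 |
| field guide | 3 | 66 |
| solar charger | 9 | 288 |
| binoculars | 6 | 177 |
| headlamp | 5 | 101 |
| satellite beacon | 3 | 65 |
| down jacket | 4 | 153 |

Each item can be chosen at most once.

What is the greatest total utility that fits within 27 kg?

829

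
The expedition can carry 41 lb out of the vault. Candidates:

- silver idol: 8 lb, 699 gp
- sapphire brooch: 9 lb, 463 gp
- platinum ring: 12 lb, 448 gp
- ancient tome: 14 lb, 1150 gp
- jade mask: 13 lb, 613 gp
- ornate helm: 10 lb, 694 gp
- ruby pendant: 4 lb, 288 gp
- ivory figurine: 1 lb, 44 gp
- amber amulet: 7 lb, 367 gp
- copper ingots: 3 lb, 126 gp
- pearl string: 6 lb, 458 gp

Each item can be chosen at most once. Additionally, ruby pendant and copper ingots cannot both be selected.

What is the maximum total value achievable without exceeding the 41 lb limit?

3127

Density check — silver idol 87.38, ancient tome 82.14, pearl string 76.33, ruby pendant 72.00 are the best per lb.
A density-first pass picks silver idol + ancient tome + ruby pendant + ivory figurine + amber amulet + pearl string — 3006 at 40 lb.
But silver idol + ancient tome + ornate helm + copper ingots + pearl string fits in 41 lb and reaches 3127.
That's the maximum — no feasible swap from here does better than 3127.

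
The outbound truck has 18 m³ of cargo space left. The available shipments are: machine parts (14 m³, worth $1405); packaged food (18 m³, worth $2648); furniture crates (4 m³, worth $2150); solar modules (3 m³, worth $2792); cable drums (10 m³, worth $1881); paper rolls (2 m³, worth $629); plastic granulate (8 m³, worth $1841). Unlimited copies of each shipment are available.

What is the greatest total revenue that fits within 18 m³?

Ranking by ratio (revenue/m³): solar modules 930.67, furniture crates 537.50, paper rolls 314.50.
6×solar modules uses 18 of the 18 m³ and totals 16752.
That's the maximum — no swap from here does better than 16752.

16752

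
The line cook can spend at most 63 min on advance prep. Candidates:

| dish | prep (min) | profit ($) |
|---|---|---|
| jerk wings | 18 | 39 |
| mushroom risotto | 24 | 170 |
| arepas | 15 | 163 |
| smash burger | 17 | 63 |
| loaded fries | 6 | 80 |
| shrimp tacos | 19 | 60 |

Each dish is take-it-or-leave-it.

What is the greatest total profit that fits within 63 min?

476

Ranking by ratio (profit/min): loaded fries 13.33, arepas 10.87, mushroom risotto 7.08.
Mushroom risotto + arepas + smash burger + loaded fries uses 62 of the 63 min and totals 476.
That's the maximum — no swap from here does better than 476.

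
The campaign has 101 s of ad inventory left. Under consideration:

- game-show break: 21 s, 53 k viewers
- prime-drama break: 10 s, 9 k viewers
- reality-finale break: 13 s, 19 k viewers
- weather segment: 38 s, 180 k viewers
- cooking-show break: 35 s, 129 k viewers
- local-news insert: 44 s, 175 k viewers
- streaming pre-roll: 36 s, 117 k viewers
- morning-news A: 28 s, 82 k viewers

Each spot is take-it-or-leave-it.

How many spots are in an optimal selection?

3

The maximum expected reach within 101 s is 391.
weather segment + cooking-show break + morning-news A hits 391 at 101 s.
All optima have 3 spots.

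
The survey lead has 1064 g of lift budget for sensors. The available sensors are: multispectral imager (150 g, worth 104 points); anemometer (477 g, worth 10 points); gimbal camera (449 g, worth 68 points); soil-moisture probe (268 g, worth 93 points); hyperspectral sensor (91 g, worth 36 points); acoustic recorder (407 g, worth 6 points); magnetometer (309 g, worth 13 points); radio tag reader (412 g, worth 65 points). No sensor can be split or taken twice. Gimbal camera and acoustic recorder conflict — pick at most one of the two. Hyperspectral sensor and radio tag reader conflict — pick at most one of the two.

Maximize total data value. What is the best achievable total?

301

Density check — multispectral imager 0.69, hyperspectral sensor 0.40, soil-moisture probe 0.35 are the best per g.
Taking multispectral imager + gimbal camera + soil-moisture probe + hyperspectral sensor: 958 g used, 301 in data value.
The spare 106 g is too small for any remaining sensor, and no feasible exchange beats 301.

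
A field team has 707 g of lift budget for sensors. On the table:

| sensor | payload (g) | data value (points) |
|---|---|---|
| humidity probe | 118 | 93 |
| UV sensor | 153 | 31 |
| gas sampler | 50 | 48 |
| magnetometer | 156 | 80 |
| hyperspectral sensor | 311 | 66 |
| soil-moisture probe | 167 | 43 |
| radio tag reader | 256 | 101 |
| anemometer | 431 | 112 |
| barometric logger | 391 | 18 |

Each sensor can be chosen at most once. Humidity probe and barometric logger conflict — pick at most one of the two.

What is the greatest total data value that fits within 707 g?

Taking humidity probe + gas sampler + magnetometer + radio tag reader: 580 g used, 322 in data value.
The closest alternative, humidity probe + magnetometer + soil-moisture probe + radio tag reader, reaches only 317.

322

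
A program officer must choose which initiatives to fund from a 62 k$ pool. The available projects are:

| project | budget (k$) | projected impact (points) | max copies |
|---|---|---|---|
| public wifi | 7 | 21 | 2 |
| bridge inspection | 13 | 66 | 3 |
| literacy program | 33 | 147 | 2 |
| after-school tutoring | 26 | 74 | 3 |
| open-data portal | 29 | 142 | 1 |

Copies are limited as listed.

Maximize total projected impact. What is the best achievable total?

295

Density check — bridge inspection 5.08, open-data portal 4.90, literacy program 4.45, public wifi 3.00 are the best per k$.
A density-first pass picks 2×public wifi + 3×bridge inspection — 240 at 53 k$.
The 20 k$ tied up in public wifi and bridge inspection is better spent on open-data portal — total rises to 295 (62 k$).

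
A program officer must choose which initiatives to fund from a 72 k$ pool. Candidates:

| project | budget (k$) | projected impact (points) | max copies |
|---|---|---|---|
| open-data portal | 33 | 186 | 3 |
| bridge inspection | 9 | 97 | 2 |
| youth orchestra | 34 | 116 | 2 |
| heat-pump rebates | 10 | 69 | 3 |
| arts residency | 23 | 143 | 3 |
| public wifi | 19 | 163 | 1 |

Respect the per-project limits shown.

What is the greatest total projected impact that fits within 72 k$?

569

Taking the top-ratio projects first gives 2×bridge inspection + 3×heat-pump rebates + public wifi for 564 (67 k$).
Replace 2×heat-pump rebates with arts residency: the trade gains 5 net, giving 569 at 70 k$.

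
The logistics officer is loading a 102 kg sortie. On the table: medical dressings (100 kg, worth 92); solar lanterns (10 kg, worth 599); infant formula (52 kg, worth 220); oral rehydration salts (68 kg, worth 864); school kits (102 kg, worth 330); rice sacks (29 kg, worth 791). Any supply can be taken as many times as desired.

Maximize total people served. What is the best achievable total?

The ratio ordering already packs tightly: 10×solar lanterns, 100 kg, 5990.

5990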